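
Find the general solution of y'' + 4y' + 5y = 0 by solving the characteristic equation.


Characteristic equation: r² + 4r + 5 = 0.
Discriminant is negative; roots r = -2 ± 1i (complex conjugate pair).
General solution uses e^(α x)(C₁ cos(β x) + C₂ sin(β x)): y = e^(-2x)(C₁cos(x) + C₂sin(x)).


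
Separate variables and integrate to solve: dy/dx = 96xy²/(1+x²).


Separate: dy/y² = 96x/(1+x²) dx.
Integrate LHS: ∫ dy/y² = -1/y.
Integrate RHS via u = 1+x²: 48ln(1+x²) + C.
Result: -1/y = 48ln(1+x²) + C.


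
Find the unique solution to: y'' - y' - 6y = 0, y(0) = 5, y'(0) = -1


Characteristic roots of r² - r - 6 = 0 are 3, -2.
General solution y = c₁ e^(3x) + c₂ e^(-2x).
Apply y(0) = 5: c₁ + c₂ = 5. Apply y'(0) = -1: 3 c₁ - 2 c₂ = -1.
Solve: c₁ = 9/5, c₂ = 16/5.
Particular solution: y = (9/5)e^(3x) + (16/5)e^(-2x).


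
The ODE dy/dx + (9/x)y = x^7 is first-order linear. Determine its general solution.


P(x) = 9/x ⇒ μ = x^9.
(x^9 y)' = x^16 ⇒ x^9 y = x^17/(17) + C.
Solve for y: y = (1/17)x^8 + C/x^9.


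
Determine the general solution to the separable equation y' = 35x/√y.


Separate: √y dy = 35x dx.
Integrate: (2/3)y^(3/2) = (35/2)x² + C.


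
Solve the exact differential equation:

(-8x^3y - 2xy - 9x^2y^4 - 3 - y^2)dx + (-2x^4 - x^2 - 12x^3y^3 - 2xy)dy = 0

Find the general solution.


Check exactness: ∂M/∂y = -8x^3 - 2x - 36x^2y^3 - 2y and ∂N/∂x = -8x^3 - 2x - 36x^2y^3 - 2y; equal, so the equation is exact.
Integrate M with respect to x (treating y as constant): ∫M dx = -2x^4y - x^2y - 3x^3y^4 - 3x - xy^2 + h(y).
Differentiate w.r.t. y and set equal to N: all terms match, so h'(y) = 0 and h is a constant absorbed into C.
General solution: -2x^4y - x^2y - 3x^3y^4 - 3x - xy^2 = C.


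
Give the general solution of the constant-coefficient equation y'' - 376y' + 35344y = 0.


Characteristic equation: r² - 376r + 35344 = 0, i.e. (r - 188)² = 0.
Repeated root r = 188; include an x factor for the second linearly independent solution.
General solution: y = (C₁ + C₂x)e^(188x).


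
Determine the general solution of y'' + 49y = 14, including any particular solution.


Homogeneous part: r² + 49 = 0 ⇒ r = ±7i, so y_h = C₁cos(7x) + C₂sin(7x).
Try constant y_p = A; plug in: 49A = 14 ⇒ A = 2/7.
General solution: y = C₁cos(7x) + C₂sin(7x) + 2/7.


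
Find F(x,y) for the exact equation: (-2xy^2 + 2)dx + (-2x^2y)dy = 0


Check exactness: ∂M/∂y = -4xy and ∂N/∂x = -4xy; equal, so the equation is exact.
Integrate M with respect to x (treating y as constant): ∫M dx = -x^2y^2 + 2x + h(y).
Differentiate w.r.t. y and set equal to N: all terms match, so h'(y) = 0 and h is a constant absorbed into C.
General solution: -x^2y^2 + 2x = C.


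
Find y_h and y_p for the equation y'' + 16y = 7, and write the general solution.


Homogeneous part: r² + 16 = 0 ⇒ r = ±4i, so y_h = C₁cos(4x) + C₂sin(4x).
Try constant y_p = A; plug in: 16A = 7 ⇒ A = 7/16.
General solution: y = C₁cos(4x) + C₂sin(4x) + 7/16.


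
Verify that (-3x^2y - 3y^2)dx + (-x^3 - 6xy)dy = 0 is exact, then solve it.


Check exactness: ∂M/∂y = -3x^2 - 6y and ∂N/∂x = -3x^2 - 6y; equal, so the equation is exact.
Integrate M with respect to x (treating y as constant): ∫M dx = -x^3y - 3xy^2 + h(y).
Differentiate w.r.t. y and set equal to N: all terms match, so h'(y) = 0 and h is a constant absorbed into C.
General solution: -x^3y - 3xy^2 = C.


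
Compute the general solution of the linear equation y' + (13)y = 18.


P(x) = 13, Q(x) = 18; integrating factor μ = e^(13x).
(μ y)' = 18e^(13x) ⇒ μ y = (18/13)e^(13x) + C.
Divide by μ: y = 18/13 + Ce^(-13x).


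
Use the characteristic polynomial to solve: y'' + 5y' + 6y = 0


Characteristic equation: r² + 5r + 6 = 0.
Factor: (r + 2)(r + 3) = 0 ⇒ r = -2, -3 (distinct real).
General solution: y = C₁e^(-2x) + C₂e^(-3x).


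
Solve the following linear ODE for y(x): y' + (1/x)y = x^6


P(x) = 1/x ⇒ μ = x^1.
(x^1 y)' = x^1·x^6 = x^7.
Integrate: x^1 y = x^8/(8) + C.
Solve for y: y = (1/8)x^7 + C/x^1.


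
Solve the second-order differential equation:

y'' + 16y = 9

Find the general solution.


Homogeneous part: r² + 16 = 0 ⇒ r = ±4i, so y_h = C₁cos(4x) + C₂sin(4x).
Try constant y_p = A; plug in: 16A = 9 ⇒ A = 9/16.
General solution: y = C₁cos(4x) + C₂sin(4x) + 9/16.


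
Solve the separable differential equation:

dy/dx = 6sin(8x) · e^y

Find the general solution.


Separate: e^(-y) dy = 6sin(8x) dx.
Integrate: -e^(-y) = -(3/4)cos(8x) + C₀.
Rearrange: e^(-y) = (3/4)cos(8x) + C.


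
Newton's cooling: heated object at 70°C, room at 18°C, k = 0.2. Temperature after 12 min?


Newton's law: dT/dt = -k(T - T_a) has solution T(t) = T_a + (T₀ - T_a)e^(-kt).
Plug in T_a = 18, T₀ = 70, k = 0.2, t = 12: T(12) = 18 + (52)e^(-2.40) ≈ 22.7°C.


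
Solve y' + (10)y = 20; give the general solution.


P(x) = 10, Q(x) = 20; integrating factor μ = e^(10x).
(μ y)' = 20e^(10x) ⇒ μ y = 2e^(10x) + C.
Divide by μ: y = 2 + Ce^(-10x).


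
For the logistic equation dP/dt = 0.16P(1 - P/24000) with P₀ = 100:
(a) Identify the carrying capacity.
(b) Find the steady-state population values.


Logistic ODE dP/dt = 0.16P(1 - P/24000) has equilibria where dP/dt = 0, i.e. P = 0 or P = 24000.
The coefficient (1 - P/K) = 0 when P = K, identifying K = 24000 as the carrying capacity.
(a) K = 24000; (b) equilibria P = 0 and P = 24000.


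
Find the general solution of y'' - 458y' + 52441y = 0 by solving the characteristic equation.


Characteristic equation: r² - 458r + 52441 = 0, i.e. (r - 229)² = 0.
Repeated root r = 229; include an x factor for the second linearly independent solution.
General solution: y = (C₁ + C₂x)e^(229x).


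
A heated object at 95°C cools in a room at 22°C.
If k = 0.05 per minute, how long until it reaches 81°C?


From T(t) = T_a + (T₀ - T_a)e^(-kt), set T(t) = 81:
(81 - 22) / (95 - 22) = e^(-0.05t), so t = -ln(0.808)/0.05 ≈ 4.3 minutes.


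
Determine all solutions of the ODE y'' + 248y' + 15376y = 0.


Characteristic equation: r² + 248r + 15376 = 0, i.e. (r + 124)² = 0.
Repeated root r = -124; include an x factor for the second linearly independent solution.
General solution: y = (C₁ + C₂x)e^(-124x).


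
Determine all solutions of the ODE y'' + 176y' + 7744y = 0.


Characteristic equation: r² + 176r + 7744 = 0, i.e. (r + 88)² = 0.
Repeated root r = -88; include an x factor for the second linearly independent solution.
General solution: y = (C₁ + C₂x)e^(-88x).


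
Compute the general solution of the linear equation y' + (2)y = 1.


P(x) = 2, Q(x) = 1; integrating factor μ = e^(2x).
(μ y)' = e^(2x) ⇒ μ y = (1/2)e^(2x) + C.
Divide by μ: y = 1/2 + Ce^(-2x).


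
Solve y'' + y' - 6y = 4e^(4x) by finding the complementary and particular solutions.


Characteristic roots of r² + r - 6 = 0 are -3, 2.
y_h = C₁e^(-3x) + C₂e^(2x).
Forcing exponent 4 is not a characteristic root; try y_p = Ae^(4x).
Substitute: A·(16 + (1)·4 + (-6)) = A·14 = 4, so A = 2/7.
General solution: y = C₁e^(-3x) + C₂e^(2x) + (2/7)e^(4x).


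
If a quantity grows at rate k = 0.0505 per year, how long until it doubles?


Exponential growth: P(t) = P₀ e^(0.0505t). Set P(t)/P₀ = 2: e^(0.0505t) = 2.
Solve: t = ln(2)/0.0505 ≈ 13.73 years.


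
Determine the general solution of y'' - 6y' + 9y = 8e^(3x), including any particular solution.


Characteristic polynomial (r - 3)² = 0; repeated root r = 3.
y_h = (C₁ + C₂x)e^(3x). Forcing matches the repeated root (resonance), so try y_p = Ax² e^(3x).
Substitute and solve for A: 2A = 8, so A = 4.
General solution: y = (C₁ + C₂x + 4x²)e^(3x).


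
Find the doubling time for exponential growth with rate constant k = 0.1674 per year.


Exponential growth: P(t) = P₀ e^(0.1674t). Set P(t)/P₀ = 2: e^(0.1674t) = 2.
Solve: t = ln(2)/0.1674 ≈ 4.14 years.


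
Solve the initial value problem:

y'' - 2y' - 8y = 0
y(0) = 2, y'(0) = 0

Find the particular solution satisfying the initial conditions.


Characteristic roots of r² - 2r - 8 = 0 are -2, 4.
General solution y = c₁ e^(-2x) + c₂ e^(4x).
Apply y(0) = 2: c₁ + c₂ = 2. Apply y'(0) = 0: -2 c₁ + 4 c₂ = 0.
Solve: c₁ = 4/3, c₂ = 2/3.
Particular solution: y = (4/3)e^(-2x) + (2/3)e^(4x).


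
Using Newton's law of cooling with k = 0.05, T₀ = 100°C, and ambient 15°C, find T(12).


Newton's law: dT/dt = -k(T - T_a) has solution T(t) = T_a + (T₀ - T_a)e^(-kt).
Plug in T_a = 15, T₀ = 100, k = 0.05, t = 12: T(12) = 15 + (85)e^(-0.60) ≈ 61.6°C.


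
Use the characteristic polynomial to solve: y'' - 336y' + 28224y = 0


Characteristic equation: r² - 336r + 28224 = 0, i.e. (r - 168)² = 0.
Repeated root r = 168; include an x factor for the second linearly independent solution.
General solution: y = (C₁ + C₂x)e^(168x).


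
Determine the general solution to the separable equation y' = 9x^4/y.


Separate variables: y dy = 9x^4 dx.
Integrate both sides: y²/2 = (9/5)x^5 + C₀.
Multiply by 2: y² = (18/5)x^5 + C.


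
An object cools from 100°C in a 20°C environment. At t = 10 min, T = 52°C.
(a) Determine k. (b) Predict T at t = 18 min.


Newton's law: T(t) = T_a + (T₀ - T_a)e^(-kt).
(a) Use T(10) = 52: (52 - 20)/(100 - 20) = e^(-k·10), so k = -ln(0.400)/10 ≈ 0.0916.
(b) Apply k to t = 18: T(18) = 20 + (80)e^(-1.649) ≈ 35.4°C.


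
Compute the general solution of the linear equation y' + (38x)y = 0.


P(x) = 38x ⇒ μ = e^(19x²).
Q(x) = 0 so μ y is constant: y = Ce^(-19x²).


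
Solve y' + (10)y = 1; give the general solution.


P(x) = 10, Q(x) = 1; integrating factor μ = e^(10x).
(μ y)' = e^(10x) ⇒ μ y = (1/10)e^(10x) + C.
Divide by μ: y = 1/10 + Ce^(-10x).


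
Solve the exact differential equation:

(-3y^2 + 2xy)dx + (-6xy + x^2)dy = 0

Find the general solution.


Check exactness: ∂M/∂y = -6y + 2x and ∂N/∂x = -6y + 2x; equal, so the equation is exact.
Integrate M with respect to x (treating y as constant): ∫M dx = -3xy^2 + x^2y + h(y).
Differentiate w.r.t. y and set equal to N: all terms match, so h'(y) = 0 and h is a constant absorbed into C.
General solution: -3xy^2 + x^2y = C.


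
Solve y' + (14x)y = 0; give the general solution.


P(x) = 14x ⇒ μ = e^(7x²).
Q(x) = 0 so μ y is constant: y = Ce^(-7x²).


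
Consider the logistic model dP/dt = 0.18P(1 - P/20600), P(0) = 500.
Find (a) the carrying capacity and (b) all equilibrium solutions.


Logistic ODE dP/dt = 0.18P(1 - P/20600) has equilibria where dP/dt = 0, i.e. P = 0 or P = 20600.
The coefficient (1 - P/K) = 0 when P = K, identifying K = 20600 as the carrying capacity.
(a) K = 20600; (b) equilibria P = 0 and P = 20600.


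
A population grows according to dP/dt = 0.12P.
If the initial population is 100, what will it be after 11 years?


The ODE dP/dt = 0.12P has solution P(t) = P(0)e^(0.12t).
Substitute P(0) = 100 and t = 11: P(11) = 100 e^(1.32) ≈ 374.


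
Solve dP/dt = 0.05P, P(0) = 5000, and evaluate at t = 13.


The ODE dP/dt = 0.05P has solution P(t) = P(0)e^(0.05t).
Substitute P(0) = 5000 and t = 13: P(13) = 5000 e^(0.65) ≈ 9578.


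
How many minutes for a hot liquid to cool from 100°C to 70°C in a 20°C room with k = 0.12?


From T(t) = T_a + (T₀ - T_a)e^(-kt), set T(t) = 70:
(70 - 20) / (100 - 20) = e^(-0.12t), so t = -ln(0.625)/0.12 ≈ 3.9 minutes.


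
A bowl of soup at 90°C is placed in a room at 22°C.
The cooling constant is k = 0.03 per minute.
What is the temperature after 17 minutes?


Newton's law: dT/dt = -k(T - T_a) has solution T(t) = T_a + (T₀ - T_a)e^(-kt).
Plug in T_a = 22, T₀ = 90, k = 0.03, t = 17: T(17) = 22 + (68)e^(-0.51) ≈ 62.8°C.


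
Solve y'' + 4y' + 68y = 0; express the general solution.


Characteristic equation: r² + 4r + 68 = 0.
Discriminant is negative; roots r = -2 ± 8i (complex conjugate pair).
General solution uses e^(α x)(C₁ cos(β x) + C₂ sin(β x)): y = e^(-2x)(C₁cos(8x) + C₂sin(8x)).


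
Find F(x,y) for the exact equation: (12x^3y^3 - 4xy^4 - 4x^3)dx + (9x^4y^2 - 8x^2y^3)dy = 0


Check exactness: ∂M/∂y = 36x^3y^2 - 16xy^3 and ∂N/∂x = 36x^3y^2 - 16xy^3; equal, so the equation is exact.
Integrate M with respect to x (treating y as constant): ∫M dx = 3x^4y^3 - 2x^2y^4 - x^4 + h(y).
Differentiate w.r.t. y and set equal to N: all terms match, so h'(y) = 0 and h is a constant absorbed into C.
General solution: 3x^4y^3 - 2x^2y^4 - x^4 = C.


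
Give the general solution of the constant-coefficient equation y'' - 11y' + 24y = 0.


Characteristic equation: r² - 11r + 24 = 0.
Factor: (r - 8)(r - 3) = 0 ⇒ r = 8, 3 (distinct real).
General solution: y = C₁e^(8x) + C₂e^(3x).


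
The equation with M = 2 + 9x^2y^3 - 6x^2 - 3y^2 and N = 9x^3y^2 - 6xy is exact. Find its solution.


Check exactness: ∂M/∂y = 27x^2y^2 - 6y and ∂N/∂x = 27x^2y^2 - 6y; equal, so the equation is exact.
Integrate M with respect to x (treating y as constant): ∫M dx = 2x + 3x^3y^3 - 2x^3 - 3xy^2 + h(y).
Differentiate w.r.t. y and set equal to N: all terms match, so h'(y) = 0 and h is a constant absorbed into C.
General solution: 2x + 3x^3y^3 - 2x^3 - 3xy^2 = C.


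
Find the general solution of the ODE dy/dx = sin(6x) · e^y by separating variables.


Separate: e^(-y) dy = sin(6x) dx.
Integrate: -e^(-y) = -(1/6)cos(6x) + C₀.
Rearrange: e^(-y) = (1/6)cos(6x) + C.


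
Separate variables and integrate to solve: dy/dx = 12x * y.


Separate variables: dy/y = 12x dx.
Integrate: ln|y| = 6x^2 + C₀.
Exponentiate: y = Ce^(6x^2).


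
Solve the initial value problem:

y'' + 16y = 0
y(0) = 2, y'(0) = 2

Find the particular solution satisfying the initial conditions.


Characteristic roots of r² + 16 = 0 are ±4i, so y = C₁cos(4x) + C₂sin(4x).
Apply y(0) = 2: C₁ = 2. Differentiate and apply y'(0) = 2: 4·C₂ = 2, so C₂ = 1/2.
Particular solution: y = 2cos(4x) + (1/2)sin(4x).


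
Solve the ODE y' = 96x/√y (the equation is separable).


Separate: √y dy = 96x dx.
Integrate: (2/3)y^(3/2) = 48x² + C.


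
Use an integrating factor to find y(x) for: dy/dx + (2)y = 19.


P(x) = 2, Q(x) = 19; integrating factor μ = e^(2x).
(μ y)' = 19e^(2x) ⇒ μ y = (19/2)e^(2x) + C.
Divide by μ: y = 19/2 + Ce^(-2x).


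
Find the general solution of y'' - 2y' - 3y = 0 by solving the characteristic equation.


Characteristic equation: r² - 2r - 3 = 0.
Factor: (r - 3)(r + 1) = 0 ⇒ r = 3, -1 (distinct real).
General solution: y = C₁e^(3x) + C₂e^(-x).


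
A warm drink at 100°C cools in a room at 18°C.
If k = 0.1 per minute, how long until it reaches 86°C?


From T(t) = T_a + (T₀ - T_a)e^(-kt), set T(t) = 86:
(86 - 18) / (100 - 18) = e^(-0.1t), so t = -ln(0.829)/0.1 ≈ 1.9 minutes.


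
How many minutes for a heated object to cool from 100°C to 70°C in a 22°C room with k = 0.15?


From T(t) = T_a + (T₀ - T_a)e^(-kt), set T(t) = 70:
(70 - 22) / (100 - 22) = e^(-0.15t), so t = -ln(0.615)/0.15 ≈ 3.2 minutes.


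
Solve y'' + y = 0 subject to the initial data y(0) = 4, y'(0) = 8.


Characteristic roots of r² + 1 = 0 are ±1i, so y = C₁cos(x) + C₂sin(x).
Apply y(0) = 4: C₁ = 4. Differentiate and apply y'(0) = 8: 1·C₂ = 8, so C₂ = 8.
Particular solution: y = 4cos(x) + 8sin(x).


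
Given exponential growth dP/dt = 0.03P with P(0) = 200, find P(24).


The ODE dP/dt = 0.03P has solution P(t) = P(0)e^(0.03t).
Substitute P(0) = 200 and t = 24: P(24) = 200 e^(0.72) ≈ 411.


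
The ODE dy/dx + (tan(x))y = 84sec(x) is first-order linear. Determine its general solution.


P(x) = tan(x) ⇒ μ = e^(∫tan(x)dx) = sec(x).
(sec(x) y)' = 84sec²(x) ⇒ sec(x) y = 84tan(x) + C.
Multiply by cos(x): y = 84sin(x) + C·cos(x).


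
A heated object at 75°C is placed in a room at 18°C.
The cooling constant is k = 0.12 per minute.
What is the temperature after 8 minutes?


Newton's law: dT/dt = -k(T - T_a) has solution T(t) = T_a + (T₀ - T_a)e^(-kt).
Plug in T_a = 18, T₀ = 75, k = 0.12, t = 8: T(8) = 18 + (57)e^(-0.96) ≈ 39.8°C.


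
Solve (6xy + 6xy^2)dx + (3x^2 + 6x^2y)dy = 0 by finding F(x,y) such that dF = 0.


Check exactness: ∂M/∂y = 6x + 12xy and ∂N/∂x = 6x + 12xy; equal, so the equation is exact.
Integrate M with respect to x (treating y as constant): ∫M dx = 3x^2y + 3x^2y^2 + h(y).
Differentiate w.r.t. y and set equal to N: all terms match, so h'(y) = 0 and h is a constant absorbed into C.
General solution: 3x^2y + 3x^2y^2 = C.


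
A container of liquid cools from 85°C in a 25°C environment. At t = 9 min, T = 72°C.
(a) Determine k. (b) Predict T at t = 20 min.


Newton's law: T(t) = T_a + (T₀ - T_a)e^(-kt).
(a) Use T(9) = 72: (72 - 25)/(85 - 25) = e^(-k·9), so k = -ln(0.783)/9 ≈ 0.0271.
(b) Apply k to t = 20: T(20) = 25 + (60)e^(-0.543) ≈ 59.9°C.


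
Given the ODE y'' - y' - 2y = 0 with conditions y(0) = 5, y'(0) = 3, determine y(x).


Characteristic roots of r² - r - 2 = 0 are 2, -1.
General solution y = c₁ e^(2x) + c₂ e^(-x).
Apply y(0) = 5: c₁ + c₂ = 5. Apply y'(0) = 3: 2 c₁ - 1 c₂ = 3.
Solve: c₁ = 8/3, c₂ = 7/3.
Particular solution: y = (8/3)e^(2x) + (7/3)e^(-x).


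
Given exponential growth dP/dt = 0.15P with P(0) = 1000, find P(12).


The ODE dP/dt = 0.15P has solution P(t) = P(0)e^(0.15t).
Substitute P(0) = 1000 and t = 12: P(12) = 1000 e^(1.80) ≈ 6050.


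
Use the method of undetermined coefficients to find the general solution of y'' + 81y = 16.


Homogeneous part: r² + 81 = 0 ⇒ r = ±9i, so y_h = C₁cos(9x) + C₂sin(9x).
Try constant y_p = A; plug in: 81A = 16 ⇒ A = 16/81.
General solution: y = C₁cos(9x) + C₂sin(9x) + 16/81.


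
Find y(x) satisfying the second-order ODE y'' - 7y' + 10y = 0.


Characteristic equation: r² - 7r + 10 = 0.
Factor: (r - 5)(r - 2) = 0 ⇒ r = 5, 2 (distinct real).
General solution: y = C₁e^(5x) + C₂e^(2x).


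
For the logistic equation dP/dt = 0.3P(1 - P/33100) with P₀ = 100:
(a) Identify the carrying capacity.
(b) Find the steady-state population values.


Logistic ODE dP/dt = 0.3P(1 - P/33100) has equilibria where dP/dt = 0, i.e. P = 0 or P = 33100.
The coefficient (1 - P/K) = 0 when P = K, identifying K = 33100 as the carrying capacity.
(a) K = 33100; (b) equilibria P = 0 and P = 33100.


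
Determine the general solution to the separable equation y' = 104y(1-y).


Separate: dy/[y(1-y)] = 104 dx.
Partial fractions: 1/[y(1-y)] = 1/y + 1/(1-y).
Integrate: ln|y/(1-y)| = 104x + C₀.
Solve for y: y = 1/(1 + Ce^(-104x)).


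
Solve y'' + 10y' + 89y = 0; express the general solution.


Characteristic equation: r² + 10r + 89 = 0.
Discriminant is negative; roots r = -5 ± 8i (complex conjugate pair).
General solution uses e^(α x)(C₁ cos(β x) + C₂ sin(β x)): y = e^(-5x)(C₁cos(8x) + C₂sin(8x)).


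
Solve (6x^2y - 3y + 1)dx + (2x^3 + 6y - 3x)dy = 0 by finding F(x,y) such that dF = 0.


Check exactness: ∂M/∂y = 6x^2 - 3 and ∂N/∂x = 6x^2 - 3; equal, so the equation is exact.
Integrate M with respect to x (treating y as constant): ∫M dx = 2x^3y - 3xy + x + h(y).
Differentiate w.r.t. y and set equal to N: the x-dependent terms already match, leaving h'(y) = 6y. Integrate: h(y) = 3y^2.
So F(x,y) = 2x^3y + 3y^2 - 3xy + x.
General solution: 2x^3y + 3y^2 - 3xy + x = C.


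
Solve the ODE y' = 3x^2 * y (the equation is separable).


Separate variables: dy/y = 3x^2 dx.
Integrate: ln|y| = x^3 + C₀.
Exponentiate: y = Ce^(x^3).


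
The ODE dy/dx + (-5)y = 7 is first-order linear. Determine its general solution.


P(x) = -5 ⇒ μ = e^(-5x).
(μ y)' = 7e^(-5x) ⇒ μ y = -(7/5)e^(-5x) + C.
Divide by μ: y = -7/5 + Ce^(5x).


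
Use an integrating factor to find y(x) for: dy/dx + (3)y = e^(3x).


P(x) = 3 ⇒ μ = e^(3x).
(μ y)' = e^(6x) ⇒ μ y = (1/6)e^(6x) + C.
Divide by μ: y = (1/6)e^(3x) + Ce^(-3x).


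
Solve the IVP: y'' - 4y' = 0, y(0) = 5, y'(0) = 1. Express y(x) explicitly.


Characteristic roots of r² - 4r = 0 are 0, 4.
General solution y = c₁ + c₂ e^(4x).
Apply y(0) = 5: c₁ + c₂ = 5. Apply y'(0) = 1: 0 c₁ + 4 c₂ = 1.
Solve: c₁ = 19/4, c₂ = 1/4.
Particular solution: y = 19/4 + (1/4)e^(4x).


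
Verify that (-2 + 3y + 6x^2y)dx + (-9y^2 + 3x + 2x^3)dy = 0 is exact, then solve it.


Check exactness: ∂M/∂y = 3 + 6x^2 and ∂N/∂x = 3 + 6x^2; equal, so the equation is exact.
Integrate M with respect to x (treating y as constant): ∫M dx = -2x + 3xy + 2x^3y + h(y).
Differentiate w.r.t. y and set equal to N: the x-dependent terms already match, leaving h'(y) = -9y^2. Integrate: h(y) = -3y^3.
So F(x,y) = -2x - 3y^3 + 3xy + 2x^3y.
General solution: -2x - 3y^3 + 3xy + 2x^3y = C.


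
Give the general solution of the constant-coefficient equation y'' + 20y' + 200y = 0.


Characteristic equation: r² + 20r + 200 = 0.
Discriminant is negative; roots r = -10 ± 10i (complex conjugate pair).
General solution uses e^(α x)(C₁ cos(β x) + C₂ sin(β x)): y = e^(-10x)(C₁cos(10x) + C₂sin(10x)).


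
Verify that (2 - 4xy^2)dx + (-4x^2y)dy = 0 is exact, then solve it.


Check exactness: ∂M/∂y = -8xy and ∂N/∂x = -8xy; equal, so the equation is exact.
Integrate M with respect to x (treating y as constant): ∫M dx = 2x - 2x^2y^2 + h(y).
Differentiate w.r.t. y and set equal to N: all terms match, so h'(y) = 0 and h is a constant absorbed into C.
General solution: 2x - 2x^2y^2 = C.


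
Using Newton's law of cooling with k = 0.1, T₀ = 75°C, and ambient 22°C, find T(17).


Newton's law: dT/dt = -k(T - T_a) has solution T(t) = T_a + (T₀ - T_a)e^(-kt).
Plug in T_a = 22, T₀ = 75, k = 0.1, t = 17: T(17) = 22 + (53)e^(-1.70) ≈ 31.7°C.


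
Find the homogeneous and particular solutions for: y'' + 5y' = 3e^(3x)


Characteristic roots of r² + 5r = 0 are 0, -5.
y_h = C₁ + C₂e^(-5x).
Forcing exponent 3 is not a characteristic root; try y_p = Ae^(3x).
Substitute: A·(9 + (5)·3 + (0)) = A·24 = 3, so A = 1/8.
General solution: y = C₁ + C₂e^(-5x) + (1/8)e^(3x).


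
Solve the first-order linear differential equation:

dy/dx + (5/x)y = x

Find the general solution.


P(x) = 5/x ⇒ μ = x^5.
(x^5 y)' = x^6 ⇒ x^5 y = x^7/(7) + C.
Solve for y: y = (1/7)x^2 + C/x^5.


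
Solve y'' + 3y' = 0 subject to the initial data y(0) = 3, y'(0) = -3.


Characteristic roots of r² + 3r = 0 are 0, -3.
General solution y = c₁ + c₂ e^(-3x).
Apply y(0) = 3: c₁ + c₂ = 3. Apply y'(0) = -3: 0 c₁ - 3 c₂ = -3.
Solve: c₁ = 2, c₂ = 1.
Particular solution: y = 2 + e^(-3x).


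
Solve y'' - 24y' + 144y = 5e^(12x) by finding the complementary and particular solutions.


Characteristic polynomial (r - 12)² = 0; repeated root r = 12.
y_h = (C₁ + C₂x)e^(12x). Forcing matches the repeated root (resonance), so try y_p = Ax² e^(12x).
Substitute and solve for A: 2A = 5, so A = 5/2.
General solution: y = (C₁ + C₂x + (5/2)x²)e^(12x).


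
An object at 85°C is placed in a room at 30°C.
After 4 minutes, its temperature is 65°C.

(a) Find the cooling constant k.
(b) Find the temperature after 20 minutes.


Newton's law: T(t) = T_a + (T₀ - T_a)e^(-kt).
(a) Use T(4) = 65: (65 - 30)/(85 - 30) = e^(-k·4), so k = -ln(0.636)/4 ≈ 0.1130.
(b) Apply k to t = 20: T(20) = 30 + (55)e^(-2.260) ≈ 35.7°C.


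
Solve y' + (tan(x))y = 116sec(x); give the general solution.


P(x) = tan(x) ⇒ μ = e^(∫tan(x)dx) = sec(x).
(sec(x) y)' = 116sec²(x) ⇒ sec(x) y = 116tan(x) + C.
Multiply by cos(x): y = 116sin(x) + C·cos(x).


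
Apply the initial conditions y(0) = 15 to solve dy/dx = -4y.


General solution of y' = -4y is y = Ce^(-4x).
Apply y(0) = 15: C = 15.
Particular solution: y = 15e^(-4x).


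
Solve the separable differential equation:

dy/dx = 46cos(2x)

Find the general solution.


g(y) = 1, so integrate directly: y = ∫ 46cos(2x) dx = 23sin(2x) + C.


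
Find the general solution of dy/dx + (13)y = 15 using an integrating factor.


P(x) = 13, Q(x) = 15; integrating factor μ = e^(13x).
(μ y)' = 15e^(13x) ⇒ μ y = (15/13)e^(13x) + C.
Divide by μ: y = 15/13 + Ce^(-13x).


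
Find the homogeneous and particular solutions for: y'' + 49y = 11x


Homogeneous: r² + 49 = 0 ⇒ r = ±7i, y_h = C₁cos(7x) + C₂sin(7x).
Polynomial forcing; try y_p = Ax + B. Then y_p'' + 49 y_p = 49(Ax + B) = 11x, so B = 0 and A = 11/49.
General solution: y = C₁cos(7x) + C₂sin(7x) + (11/49)x.


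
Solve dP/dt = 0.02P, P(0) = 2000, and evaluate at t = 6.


The ODE dP/dt = 0.02P has solution P(t) = P(0)e^(0.02t).
Substitute P(0) = 2000 and t = 6: P(6) = 2000 e^(0.12) ≈ 2255.


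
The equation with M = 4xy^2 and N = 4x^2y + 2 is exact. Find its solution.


Check exactness: ∂M/∂y = 8xy and ∂N/∂x = 8xy; equal, so the equation is exact.
Integrate M with respect to x (treating y as constant): ∫M dx = 2x^2y^2 + h(y).
Differentiate w.r.t. y and set equal to N: the x-dependent terms already match, leaving h'(y) = 2. Integrate: h(y) = 2y.
So F(x,y) = 2x^2y^2 + 2y.
General solution: 2x^2y^2 + 2y = C.


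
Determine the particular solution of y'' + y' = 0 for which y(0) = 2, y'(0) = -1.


Characteristic roots of r² + r = 0 are 0, -1.
General solution y = c₁ + c₂ e^(-x).
Apply y(0) = 2: c₁ + c₂ = 2. Apply y'(0) = -1: 0 c₁ - 1 c₂ = -1.
Solve: c₁ = 1, c₂ = 1.
Particular solution: y = 1 + e^(-x).


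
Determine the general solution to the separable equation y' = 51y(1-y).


Separate: dy/[y(1-y)] = 51 dx.
Partial fractions: 1/[y(1-y)] = 1/y + 1/(1-y).
Integrate: ln|y/(1-y)| = 51x + C₀.
Solve for y: y = 1/(1 + Ce^(-51x)).


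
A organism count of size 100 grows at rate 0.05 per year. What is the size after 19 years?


The ODE dP/dt = 0.05P has solution P(t) = P(0)e^(0.05t).
Substitute P(0) = 100 and t = 19: P(19) = 100 e^(0.95) ≈ 259.


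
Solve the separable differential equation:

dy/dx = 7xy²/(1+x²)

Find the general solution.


Separate: dy/y² = 7x/(1+x²) dx.
Integrate LHS: ∫ dy/y² = -1/y.
Integrate RHS via u = 1+x²: (7/2)ln(1+x²) + C.
Result: -1/y = (7/2)ln(1+x²) + C.


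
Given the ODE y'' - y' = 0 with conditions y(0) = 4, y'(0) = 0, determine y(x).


Characteristic roots of r² - r = 0 are 0, 1.
General solution y = c₁ + c₂ e^(x).
Apply y(0) = 4: c₁ + c₂ = 4. Apply y'(0) = 0: 0 c₁ + 1 c₂ = 0.
Solve: c₁ = 4, c₂ = 0.
Particular solution: y = 4 + 0e^(x).


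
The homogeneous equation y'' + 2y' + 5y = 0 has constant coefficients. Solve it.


Characteristic equation: r² + 2r + 5 = 0.
Discriminant is negative; roots r = -1 ± 2i (complex conjugate pair).
General solution uses e^(α x)(C₁ cos(β x) + C₂ sin(β x)): y = e^(-x)(C₁cos(2x) + C₂sin(2x)).


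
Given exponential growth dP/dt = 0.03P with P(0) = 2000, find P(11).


The ODE dP/dt = 0.03P has solution P(t) = P(0)e^(0.03t).
Substitute P(0) = 2000 and t = 11: P(11) = 2000 e^(0.33) ≈ 2782.


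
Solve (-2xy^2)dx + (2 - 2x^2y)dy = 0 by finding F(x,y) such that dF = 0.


Check exactness: ∂M/∂y = -4xy and ∂N/∂x = -4xy; equal, so the equation is exact.
Integrate M with respect to x (treating y as constant): ∫M dx = -x^2y^2 + h(y).
Differentiate w.r.t. y and set equal to N: the x-dependent terms already match, leaving h'(y) = 2. Integrate: h(y) = 2y.
So F(x,y) = 2y - x^2y^2.
General solution: 2y - x^2y^2 = C.


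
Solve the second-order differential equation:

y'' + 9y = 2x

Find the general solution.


Homogeneous: r² + 9 = 0 ⇒ r = ±3i, y_h = C₁cos(3x) + C₂sin(3x).
Polynomial forcing; try y_p = Ax + B. Then y_p'' + 9 y_p = 9(Ax + B) = 2x, so B = 0 and A = 2/9.
General solution: y = C₁cos(3x) + C₂sin(3x) + (2/9)x.


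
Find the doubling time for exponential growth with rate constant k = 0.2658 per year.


Exponential growth: P(t) = P₀ e^(0.2658t). Set P(t)/P₀ = 2: e^(0.2658t) = 2.
Solve: t = ln(2)/0.2658 ≈ 2.61 years.


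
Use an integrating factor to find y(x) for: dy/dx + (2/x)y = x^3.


P(x) = 2/x ⇒ μ = x^2.
(x^2 y)' = x^2·x^3 = x^5.
Integrate: x^2 y = x^6/(6) + C.
Solve for y: y = (1/6)x^4 + C/x^2.


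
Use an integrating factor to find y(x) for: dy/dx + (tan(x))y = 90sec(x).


P(x) = tan(x) ⇒ μ = e^(∫tan(x)dx) = sec(x).
(sec(x) y)' = 90sec²(x) ⇒ sec(x) y = 90tan(x) + C.
Multiply by cos(x): y = 90sin(x) + C·cos(x).


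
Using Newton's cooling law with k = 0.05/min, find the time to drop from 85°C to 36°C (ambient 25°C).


From T(t) = T_a + (T₀ - T_a)e^(-kt), set T(t) = 36:
(36 - 25) / (85 - 25) = e^(-0.05t), so t = -ln(0.183)/0.05 ≈ 33.9 minutes.


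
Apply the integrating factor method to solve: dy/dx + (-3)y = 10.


P(x) = -3 ⇒ μ = e^(-3x).
(μ y)' = 10e^(-3x) ⇒ μ y = -(10/3)e^(-3x) + C.
Divide by μ: y = -10/3 + Ce^(3x).


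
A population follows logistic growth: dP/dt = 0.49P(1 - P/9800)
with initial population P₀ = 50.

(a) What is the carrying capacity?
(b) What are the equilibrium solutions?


Logistic ODE dP/dt = 0.49P(1 - P/9800) has equilibria where dP/dt = 0, i.e. P = 0 or P = 9800.
The coefficient (1 - P/K) = 0 when P = K, identifying K = 9800 as the carrying capacity.
(a) K = 9800; (b) equilibria P = 0 and P = 9800.


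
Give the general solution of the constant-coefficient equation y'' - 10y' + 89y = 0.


Characteristic equation: r² - 10r + 89 = 0.
Discriminant is negative; roots r = 5 ± 8i (complex conjugate pair).
General solution uses e^(α x)(C₁ cos(β x) + C₂ sin(β x)): y = e^(5x)(C₁cos(8x) + C₂sin(8x)).


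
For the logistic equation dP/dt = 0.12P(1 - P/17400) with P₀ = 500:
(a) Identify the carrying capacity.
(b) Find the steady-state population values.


Logistic ODE dP/dt = 0.12P(1 - P/17400) has equilibria where dP/dt = 0, i.e. P = 0 or P = 17400.
The coefficient (1 - P/K) = 0 when P = K, identifying K = 17400 as the carrying capacity.
(a) K = 17400; (b) equilibria P = 0 and P = 17400.


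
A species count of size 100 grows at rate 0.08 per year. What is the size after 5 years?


The ODE dP/dt = 0.08P has solution P(t) = P(0)e^(0.08t).
Substitute P(0) = 100 and t = 5: P(5) = 100 e^(0.40) ≈ 149.


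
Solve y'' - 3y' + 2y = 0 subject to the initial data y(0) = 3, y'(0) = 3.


Characteristic roots of r² - 3r + 2 = 0 are 1, 2.
General solution y = c₁ e^(x) + c₂ e^(2x).
Apply y(0) = 3: c₁ + c₂ = 3. Apply y'(0) = 3: 1 c₁ + 2 c₂ = 3.
Solve: c₁ = 3, c₂ = 0.
Particular solution: y = 3e^(x) + 0e^(2x).


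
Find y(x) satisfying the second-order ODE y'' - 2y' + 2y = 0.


Characteristic equation: r² - 2r + 2 = 0.
Discriminant is negative; roots r = 1 ± 1i (complex conjugate pair).
General solution uses e^(α x)(C₁ cos(β x) + C₂ sin(β x)): y = e^(x)(C₁cos(x) + C₂sin(x)).


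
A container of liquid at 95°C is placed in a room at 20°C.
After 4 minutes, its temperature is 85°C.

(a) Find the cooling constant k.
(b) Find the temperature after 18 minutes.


Newton's law: T(t) = T_a + (T₀ - T_a)e^(-kt).
(a) Use T(4) = 85: (85 - 20)/(95 - 20) = e^(-k·4), so k = -ln(0.867)/4 ≈ 0.0358.
(b) Apply k to t = 18: T(18) = 20 + (75)e^(-0.644) ≈ 59.4°C.


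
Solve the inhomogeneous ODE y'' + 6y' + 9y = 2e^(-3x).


Characteristic polynomial (r + 3)² = 0; repeated root r = -3.
y_h = (C₁ + C₂x)e^(-3x). Forcing matches the repeated root (resonance), so try y_p = Ax² e^(-3x).
Substitute and solve for A: 2A = 2, so A = 1.
General solution: y = (C₁ + C₂x + x²)e^(-3x).


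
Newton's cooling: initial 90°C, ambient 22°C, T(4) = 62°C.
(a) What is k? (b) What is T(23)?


Newton's law: T(t) = T_a + (T₀ - T_a)e^(-kt).
(a) Use T(4) = 62: (62 - 22)/(90 - 22) = e^(-k·4), so k = -ln(0.588)/4 ≈ 0.1327.
(b) Apply k to t = 23: T(23) = 22 + (68)e^(-3.051) ≈ 25.2°C.


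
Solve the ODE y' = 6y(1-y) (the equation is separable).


Separate: dy/[y(1-y)] = 6 dx.
Partial fractions: 1/[y(1-y)] = 1/y + 1/(1-y).
Integrate: ln|y/(1-y)| = 6x + C₀.
Solve for y: y = 1/(1 + Ce^(-6x)).


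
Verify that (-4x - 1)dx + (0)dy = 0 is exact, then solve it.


Check exactness: ∂M/∂y = 0 and ∂N/∂x = 0; equal, so the equation is exact.
Integrate M with respect to x (treating y as constant): ∫M dx = -2x^2 - x + h(y).
Differentiate w.r.t. y and set equal to N: all terms match, so h'(y) = 0 and h is a constant absorbed into C.
General solution: -2x^2 - x = C.


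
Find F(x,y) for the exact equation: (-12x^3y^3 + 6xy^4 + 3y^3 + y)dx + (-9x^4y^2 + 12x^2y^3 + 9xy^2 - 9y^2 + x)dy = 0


Check exactness: ∂M/∂y = -36x^3y^2 + 24xy^3 + 9y^2 + 1 and ∂N/∂x = -36x^3y^2 + 24xy^3 + 9y^2 + 1; equal, so the equation is exact.
Integrate M with respect to x (treating y as constant): ∫M dx = -3x^4y^3 + 3x^2y^4 + 3xy^3 + xy + h(y).
Differentiate w.r.t. y and set equal to N: the x-dependent terms already match, leaving h'(y) = -9y^2. Integrate: h(y) = -3y^3.
So F(x,y) = -3x^4y^3 + 3x^2y^4 + 3xy^3 - 3y^3 + xy.
General solution: -3x^4y^3 + 3x^2y^4 + 3xy^3 - 3y^3 + xy = C.


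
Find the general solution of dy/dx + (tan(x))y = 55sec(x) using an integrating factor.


P(x) = tan(x) ⇒ μ = e^(∫tan(x)dx) = sec(x).
(sec(x) y)' = 55sec²(x) ⇒ sec(x) y = 55tan(x) + C.
Multiply by cos(x): y = 55sin(x) + C·cos(x).


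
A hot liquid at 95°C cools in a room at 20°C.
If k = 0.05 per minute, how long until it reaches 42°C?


From T(t) = T_a + (T₀ - T_a)e^(-kt), set T(t) = 42:
(42 - 20) / (95 - 20) = e^(-0.05t), so t = -ln(0.293)/0.05 ≈ 24.5 minutes.


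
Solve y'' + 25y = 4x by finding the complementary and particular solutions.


Homogeneous: r² + 25 = 0 ⇒ r = ±5i, y_h = C₁cos(5x) + C₂sin(5x).
Polynomial forcing; try y_p = Ax + B. Then y_p'' + 25 y_p = 25(Ax + B) = 4x, so B = 0 and A = 4/25.
General solution: y = C₁cos(5x) + C₂sin(5x) + (4/25)x.


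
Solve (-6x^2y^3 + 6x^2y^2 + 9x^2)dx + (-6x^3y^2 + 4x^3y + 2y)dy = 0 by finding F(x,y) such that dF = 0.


Check exactness: ∂M/∂y = -18x^2y^2 + 12x^2y and ∂N/∂x = -18x^2y^2 + 12x^2y; equal, so the equation is exact.
Integrate M with respect to x (treating y as constant): ∫M dx = -2x^3y^3 + 2x^3y^2 + 3x^3 + h(y).
Differentiate w.r.t. y and set equal to N: the x-dependent terms already match, leaving h'(y) = 2y. Integrate: h(y) = y^2.
So F(x,y) = -2x^3y^3 + 2x^3y^2 + y^2 + 3x^3.
General solution: -2x^3y^3 + 2x^3y^2 + y^2 + 3x^3 = C.


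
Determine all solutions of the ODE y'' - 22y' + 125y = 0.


Characteristic equation: r² - 22r + 125 = 0.
Discriminant is negative; roots r = 11 ± 2i (complex conjugate pair).
General solution uses e^(α x)(C₁ cos(β x) + C₂ sin(β x)): y = e^(11x)(C₁cos(2x) + C₂sin(2x)).


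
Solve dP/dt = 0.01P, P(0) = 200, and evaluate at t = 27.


The ODE dP/dt = 0.01P has solution P(t) = P(0)e^(0.01t).
Substitute P(0) = 200 and t = 27: P(27) = 200 e^(0.27) ≈ 262.


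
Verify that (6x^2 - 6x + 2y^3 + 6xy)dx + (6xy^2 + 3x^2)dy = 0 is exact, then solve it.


Check exactness: ∂M/∂y = 6y^2 + 6x and ∂N/∂x = 6y^2 + 6x; equal, so the equation is exact.
Integrate M with respect to x (treating y as constant): ∫M dx = 2x^3 - 3x^2 + 2xy^3 + 3x^2y + h(y).
Differentiate w.r.t. y and set equal to N: all terms match, so h'(y) = 0 and h is a constant absorbed into C.
General solution: 2x^3 - 3x^2 + 2xy^3 + 3x^2y = C.


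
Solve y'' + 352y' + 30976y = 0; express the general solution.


Characteristic equation: r² + 352r + 30976 = 0, i.e. (r + 176)² = 0.
Repeated root r = -176; include an x factor for the second linearly independent solution.
General solution: y = (C₁ + C₂x)e^(-176x).


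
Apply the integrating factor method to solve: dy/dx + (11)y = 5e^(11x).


P(x) = 11 ⇒ μ = e^(11x).
(μ y)' = 5e^(22x) ⇒ μ y = (5/22)e^(22x) + C.
Divide by μ: y = (5/22)e^(11x) + Ce^(-11x).


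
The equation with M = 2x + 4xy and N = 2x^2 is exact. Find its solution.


Check exactness: ∂M/∂y = 4x and ∂N/∂x = 4x; equal, so the equation is exact.
Integrate M with respect to x (treating y as constant): ∫M dx = x^2 + 2x^2y + h(y).
Differentiate w.r.t. y and set equal to N: all terms match, so h'(y) = 0 and h is a constant absorbed into C.
General solution: x^2 + 2x^2y = C.


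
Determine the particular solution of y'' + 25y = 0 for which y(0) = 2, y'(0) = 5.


Characteristic roots of r² + 25 = 0 are ±5i, so y = C₁cos(5x) + C₂sin(5x).
Apply y(0) = 2: C₁ = 2. Differentiate and apply y'(0) = 5: 5·C₂ = 5, so C₂ = 1.
Particular solution: y = 2cos(5x) + sin(5x).


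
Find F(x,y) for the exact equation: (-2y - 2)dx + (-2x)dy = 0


Check exactness: ∂M/∂y = -2 and ∂N/∂x = -2; equal, so the equation is exact.
Integrate M with respect to x (treating y as constant): ∫M dx = -2xy - 2x + h(y).
Differentiate w.r.t. y and set equal to N: all terms match, so h'(y) = 0 and h is a constant absorbed into C.
General solution: -2xy - 2x = C.


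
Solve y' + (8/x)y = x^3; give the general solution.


P(x) = 8/x ⇒ μ = x^8.
(x^8 y)' = x^11 ⇒ x^8 y = x^12/(12) + C.
Solve for y: y = (1/12)x^4 + C/x^8.


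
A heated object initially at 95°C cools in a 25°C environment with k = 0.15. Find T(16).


Newton's law: dT/dt = -k(T - T_a) has solution T(t) = T_a + (T₀ - T_a)e^(-kt).
Plug in T_a = 25, T₀ = 95, k = 0.15, t = 16: T(16) = 25 + (70)e^(-2.40) ≈ 31.4°C.


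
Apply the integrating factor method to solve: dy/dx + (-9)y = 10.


P(x) = -9 ⇒ μ = e^(-9x).
(μ y)' = 10e^(-9x) ⇒ μ y = -(10/9)e^(-9x) + C.
Divide by μ: y = -10/9 + Ce^(9x).


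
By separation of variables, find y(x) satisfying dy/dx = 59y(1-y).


Separate: dy/[y(1-y)] = 59 dx.
Partial fractions: 1/[y(1-y)] = 1/y + 1/(1-y).
Integrate: ln|y/(1-y)| = 59x + C₀.
Solve for y: y = 1/(1 + Ce^(-59x)).


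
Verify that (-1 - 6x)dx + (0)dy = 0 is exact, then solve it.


Check exactness: ∂M/∂y = 0 and ∂N/∂x = 0; equal, so the equation is exact.
Integrate M with respect to x (treating y as constant): ∫M dx = -x - 3x^2 + h(y).
Differentiate w.r.t. y and set equal to N: all terms match, so h'(y) = 0 and h is a constant absorbed into C.
General solution: -x - 3x^2 = C.


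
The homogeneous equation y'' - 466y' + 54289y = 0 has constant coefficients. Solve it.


Characteristic equation: r² - 466r + 54289 = 0, i.e. (r - 233)² = 0.
Repeated root r = 233; include an x factor for the second linearly independent solution.
General solution: y = (C₁ + C₂x)e^(233x).


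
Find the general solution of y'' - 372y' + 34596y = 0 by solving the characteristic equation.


Characteristic equation: r² - 372r + 34596 = 0, i.e. (r - 186)² = 0.
Repeated root r = 186; include an x factor for the second linearly independent solution.
General solution: y = (C₁ + C₂x)e^(186x).


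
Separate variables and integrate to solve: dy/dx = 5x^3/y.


Separate variables: y dy = 5x^3 dx.
Integrate both sides: y²/2 = (5/4)x^4 + C₀.
Multiply by 2: y² = (5/2)x^4 + C.


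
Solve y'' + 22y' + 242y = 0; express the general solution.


Characteristic equation: r² + 22r + 242 = 0.
Discriminant is negative; roots r = -11 ± 11i (complex conjugate pair).
General solution uses e^(α x)(C₁ cos(β x) + C₂ sin(β x)): y = e^(-11x)(C₁cos(11x) + C₂sin(11x)).


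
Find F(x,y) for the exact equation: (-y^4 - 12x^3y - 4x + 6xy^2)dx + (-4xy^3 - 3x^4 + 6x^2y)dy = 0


Check exactness: ∂M/∂y = -4y^3 - 12x^3 + 12xy and ∂N/∂x = -4y^3 - 12x^3 + 12xy; equal, so the equation is exact.
Integrate M with respect to x (treating y as constant): ∫M dx = -xy^4 - 3x^4y - 2x^2 + 3x^2y^2 + h(y).
Differentiate w.r.t. y and set equal to N: all terms match, so h'(y) = 0 and h is a constant absorbed into C.
General solution: -xy^4 - 3x^4y - 2x^2 + 3x^2y^2 = C.
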